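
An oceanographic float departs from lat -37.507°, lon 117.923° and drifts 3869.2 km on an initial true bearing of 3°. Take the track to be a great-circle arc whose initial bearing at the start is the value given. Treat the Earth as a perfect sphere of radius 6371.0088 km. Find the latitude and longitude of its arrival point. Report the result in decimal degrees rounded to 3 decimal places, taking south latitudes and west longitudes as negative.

latitude -2.746°, longitude 119.636°

δ = 3869.2/6371.0088 = 0.607314 rad (34.7965°).
Converting: φ₁ = -0.654621 rad, θ = 0.052360 rad.
sin φ₂ = sin φ₁ cos δ + cos φ₁ sin δ cos θ = (-0.608858)(0.821184) + (0.793279)(0.570663)(0.998630) = -0.047910
φ₂ = asin(-0.047910) = -0.047928 rad = -2.746°.
Δλ = atan2( sin θ sin δ cos φ₁ , cos δ − sin φ₁ sin φ₂ ) = atan2(0.023692, 0.792014) = 0.029905 rad = 1.713°.
λ₂ = λ₁ + Δλ = 119.636°.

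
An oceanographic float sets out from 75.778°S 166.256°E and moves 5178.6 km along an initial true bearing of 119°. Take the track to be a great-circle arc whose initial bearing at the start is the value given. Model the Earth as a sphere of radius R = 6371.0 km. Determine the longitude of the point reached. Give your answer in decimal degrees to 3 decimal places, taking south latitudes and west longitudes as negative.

The arc subtends δ = 5178.6/6371 = 0.812839 rad at the centre.
Start latitude φ₁ = -1.322576 rad; initial bearing θ = 2.076942 rad.
sin φ₂ = sin φ₁ cos δ + cos φ₁ sin δ cos θ = (-0.969351)(0.687439) + (0.245680)(0.726242)(-0.484810) = -0.752871
φ₂ = asin(-0.752871) = -0.852413 rad = -48.840°.
For the longitude increment, Δλ = atan2( sin θ sin δ cos φ₁, cos δ − sin φ₁ sin φ₂ ) = atan2(0.156052, -0.042357) = 105.186°.
λ₂ = 166.256° + 105.186° = 271.442°, normalized to (−180°, 180°] → -88.558°.

longitude -88.558°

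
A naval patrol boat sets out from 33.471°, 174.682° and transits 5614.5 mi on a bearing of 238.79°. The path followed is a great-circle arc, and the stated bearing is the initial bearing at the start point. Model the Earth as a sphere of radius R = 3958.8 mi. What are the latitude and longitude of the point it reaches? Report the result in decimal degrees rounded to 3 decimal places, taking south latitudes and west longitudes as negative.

latitude -20.085°, longitude 110.514°

Angular distance δ = d/R = 5614.5 / 3958.8 = 1.418233 rad.
With φ₁ = 33.471° = 0.584179 rad and θ = 238.79° = 4.167672 rad:
Destination latitude: φ₂ = arcsin( sin φ₁ cos δ + cos φ₁ sin δ cos θ ) = arcsin(-0.343409) = -20.085°.
For the longitude increment, Δλ = atan2( sin θ sin δ cos φ₁, cos δ − sin φ₁ sin φ₂ ) = atan2(-0.705153, 0.341367) = -64.168°.
λ₂ = λ₁ + Δλ = 110.514°.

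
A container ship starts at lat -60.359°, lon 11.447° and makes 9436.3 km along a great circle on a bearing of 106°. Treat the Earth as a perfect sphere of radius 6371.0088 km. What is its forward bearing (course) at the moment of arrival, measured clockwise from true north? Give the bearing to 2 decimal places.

final bearing 29.12°

δ = 9436.3/6371.0088 = 1.481131 rad (84.8626°).
Converting: φ₁ = -1.053463 rad, θ = 1.850049 rad.
Applying the spherical law of cosines for sides, sin φ₂ = sin φ₁ cos δ + cos φ₁ sin δ cos θ = -0.213600, so φ₂ = -12.333°.
Δλ = atan2( sin θ sin δ cos φ₁ , cos δ − sin φ₁ sin φ₂ ) = atan2(0.473496, -0.096103) = 1.771042 rad = 101.473°.
λ₂ = 11.447° + 101.473° = 112.920°.
The forward bearing on arrival equals the back-azimuth from the destination plus 180°.
Back-azimuth from P₂ (-12.33°, 112.92°) to P₁ (-60.36°, 11.45°), with Δλ' = λ₁ − λ₂ = -101.47°: atan2( sin Δλ' cos φ₁ , cos φ₂ sin φ₁ − sin φ₂ cos φ₁ cos Δλ' ) = 209.12°.
Final bearing = (209.12° + 180°) mod 360° = 29.12°.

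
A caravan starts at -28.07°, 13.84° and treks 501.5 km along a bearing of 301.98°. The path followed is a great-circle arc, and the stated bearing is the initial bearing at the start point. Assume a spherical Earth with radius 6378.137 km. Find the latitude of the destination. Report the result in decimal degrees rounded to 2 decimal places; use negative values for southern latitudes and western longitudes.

Angular distance δ = d/R = 501.5 / 6378.137 = 0.078628 rad.
With φ₁ = -28.07° = -0.489914 rad and θ = 301.98° = 5.270545 rad:
Applying the spherical law of cosines for sides, sin φ₂ = sin φ₁ cos δ + cos φ₁ sin δ cos θ = -0.432389, so φ₂ = -25.62°.
For the longitude increment, Δλ = atan2( sin θ sin δ cos φ₁, cos δ − sin φ₁ sin φ₂ ) = atan2(-0.058789, 0.793450) = -4.24°.
λ₂ = λ₁ + Δλ = 9.60°.

latitude -25.62°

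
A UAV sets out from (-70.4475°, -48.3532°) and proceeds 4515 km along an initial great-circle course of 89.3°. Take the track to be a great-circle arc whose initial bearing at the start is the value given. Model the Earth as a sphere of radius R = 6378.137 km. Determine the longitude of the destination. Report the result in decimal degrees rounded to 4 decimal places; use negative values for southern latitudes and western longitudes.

longitude 19.7183°

Angular distance δ = d/R = 4515 / 6378.137 = 0.707887 rad.
Converting: φ₁ = -1.229541 rad, θ = 1.558579 rad.
Destination latitude: φ₂ = arcsin( sin φ₁ cos δ + cos φ₁ sin δ cos θ ) = arcsin(-0.713269) = -45.5015°.
Then Δλ = atan2(0.217596, 0.087599) = 1.188071 rad, from sin θ sin δ cos φ₁ over cos δ − sin φ₁ sin φ₂.
λ₂ = -48.3532° + 68.0715° = 19.7183°.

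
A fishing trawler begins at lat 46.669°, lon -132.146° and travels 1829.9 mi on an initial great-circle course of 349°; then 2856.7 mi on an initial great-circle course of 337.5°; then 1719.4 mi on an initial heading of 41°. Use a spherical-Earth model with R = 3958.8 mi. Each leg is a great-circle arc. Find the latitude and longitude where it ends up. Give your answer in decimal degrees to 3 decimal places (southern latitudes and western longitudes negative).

Apply the spherical direct solution leg by leg, carrying full precision between legs.
Leg 1: from (46.669°, -132.146°), δ = 1829.9/3958.8 = 0.462236 rad, θ = 349° → φ = 72.075°, λ = -148.196°.
Leg 2: from (72.075°, -148.196°), δ = 2856.7/3958.8 = 0.721608 rad, θ = 337.5° → φ = 64.441°, λ = 67.673°.
Leg 3: from (64.441°, 67.673°), δ = 1719.4/3958.8 = 0.434324 rad, θ = 41° → φ = 72.823°, λ = 136.869°.

latitude 72.823°, longitude 136.869°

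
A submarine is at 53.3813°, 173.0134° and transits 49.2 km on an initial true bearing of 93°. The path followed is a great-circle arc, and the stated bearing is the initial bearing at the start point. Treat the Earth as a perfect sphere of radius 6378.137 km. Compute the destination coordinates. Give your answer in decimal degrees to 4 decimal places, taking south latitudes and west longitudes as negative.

Angular distance δ = d/R = 49.2 / 6378.137 = 0.007714 rad.
Start latitude φ₁ = 0.931679 rad; initial bearing θ = 1.623156 rad.
Applying the spherical law of cosines for sides, sin φ₂ = sin φ₁ cos δ + cos φ₁ sin δ cos θ = 0.802358, so φ₂ = 53.3559°.
Then Δλ = atan2(0.004595, 0.355979) = 0.012907 rad, from sin θ sin δ cos φ₁ over cos δ − sin φ₁ sin φ₂.
Hence λ₂ = 173.0134° + 0.7395° = 173.7529°.

latitude 53.3559°, longitude 173.7529°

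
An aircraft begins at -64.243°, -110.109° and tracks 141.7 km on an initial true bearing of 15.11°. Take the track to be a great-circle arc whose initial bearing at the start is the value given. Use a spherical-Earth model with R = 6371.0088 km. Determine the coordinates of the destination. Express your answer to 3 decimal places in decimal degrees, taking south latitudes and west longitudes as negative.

latitude -63.011°, longitude -109.377°

The arc subtends δ = 141.7/6371.0088 = 0.022241 rad at the centre.
With φ₁ = -64.243° = -1.121252 rad and θ = 15.11° = 0.263719 rad:
sin φ₂ = sin φ₁ cos δ + cos φ₁ sin δ cos θ = (-0.900645)(0.999753) + (0.434555)(0.022240)(0.965427) = -0.891092
φ₂ = asin(-0.891092) = -1.099746 rad = -63.011°.
Then Δλ = atan2(0.002519, 0.197195) = 0.012775 rad, from sin θ sin δ cos φ₁ over cos δ − sin φ₁ sin φ₂.
λ₂ = -110.109° + 0.732° = -109.377°.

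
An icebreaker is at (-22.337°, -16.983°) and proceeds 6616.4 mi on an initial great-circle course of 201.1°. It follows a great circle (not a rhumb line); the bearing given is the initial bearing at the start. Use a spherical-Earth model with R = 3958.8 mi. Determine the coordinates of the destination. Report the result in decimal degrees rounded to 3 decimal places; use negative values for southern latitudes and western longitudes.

latitude -55.130°, longitude -158.190°

δ = 6616.4/3958.8 = 1.671315 rad (95.7593°).
Converting: φ₁ = -0.389854 rad, θ = 3.509857 rad.
Applying the spherical law of cosines for sides, sin φ₂ = sin φ₁ cos δ + cos φ₁ sin δ cos θ = -0.820455, so φ₂ = -55.130°.
Then Δλ = atan2(-0.331303, -0.412166) = -2.464532 rad, from sin θ sin δ cos φ₁ over cos δ − sin φ₁ sin φ₂.
λ₂ = λ₁ + Δλ = -158.190°.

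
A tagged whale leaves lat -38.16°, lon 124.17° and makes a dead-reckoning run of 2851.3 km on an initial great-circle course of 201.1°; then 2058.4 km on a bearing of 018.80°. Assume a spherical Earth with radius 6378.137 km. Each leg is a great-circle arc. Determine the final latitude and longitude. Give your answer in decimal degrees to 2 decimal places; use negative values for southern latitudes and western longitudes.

latitude -43.11°, longitude 113.52°

Apply the spherical direct solution leg by leg, carrying full precision between legs.
Leg 1: from (-38.16°, 124.17°), δ = 2851.3/6378.137 = 0.447043 rad, θ = 201.1° → φ = -60.96°, λ = 105.47°.
Leg 2: from (-60.96°, 105.47°), δ = 2058.4/6378.137 = 0.322727 rad, θ = 18.8° → φ = -43.11°, λ = 113.52°.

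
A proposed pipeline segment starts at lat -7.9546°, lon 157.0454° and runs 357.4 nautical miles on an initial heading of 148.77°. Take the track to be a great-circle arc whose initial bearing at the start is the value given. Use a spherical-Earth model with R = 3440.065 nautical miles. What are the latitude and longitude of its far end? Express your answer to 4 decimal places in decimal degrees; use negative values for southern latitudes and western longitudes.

δ = 357.4/3440.065 = 0.103893 rad (5.9527°).
Start latitude φ₁ = -0.138834 rad; initial bearing θ = 2.596526 rad.
Destination latitude: φ₂ = arcsin( sin φ₁ cos δ + cos φ₁ sin δ cos θ ) = arcsin(-0.225468) = -13.0304°.
For the longitude increment, Δλ = atan2( sin θ sin δ cos φ₁, cos δ − sin φ₁ sin φ₂ ) = atan2(0.053252, 0.963406) = 3.1638°.
λ₂ = λ₁ + Δλ = 160.2092°.

latitude -13.0304°, longitude 160.2092°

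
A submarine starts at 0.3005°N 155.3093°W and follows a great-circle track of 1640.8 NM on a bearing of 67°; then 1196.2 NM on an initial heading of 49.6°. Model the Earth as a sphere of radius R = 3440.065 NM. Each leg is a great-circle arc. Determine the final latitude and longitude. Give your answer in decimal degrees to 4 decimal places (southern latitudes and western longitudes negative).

latitude 22.9609°, longitude -113.4763°

Apply the spherical direct solution leg by leg, carrying full precision between legs.
Leg 1: from (0.3005°, -155.3093°), δ = 1640.8/3440.065 = 0.476968 rad, θ = 67° → φ = 10.6050°, λ = -129.8458°.
Leg 2: from (10.6050°, -129.8458°), δ = 1196.2/3440.065 = 0.347726 rad, θ = 49.6° → φ = 22.9609°, λ = -113.4763°.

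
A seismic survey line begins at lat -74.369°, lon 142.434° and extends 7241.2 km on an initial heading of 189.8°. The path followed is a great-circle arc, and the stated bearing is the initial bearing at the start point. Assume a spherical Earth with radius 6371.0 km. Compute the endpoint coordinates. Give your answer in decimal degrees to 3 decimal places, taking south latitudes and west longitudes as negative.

latitude -40.241°, longitude -25.895°

The arc subtends δ = 7241.2/6371 = 1.136588 rad at the centre.
Converting: φ₁ = -1.297984 rad, θ = 3.312635 rad.
Destination latitude: φ₂ = arcsin( sin φ₁ cos δ + cos φ₁ sin δ cos θ ) = arcsin(-0.646005) = -40.241°.
Δλ = atan2( sin θ sin δ cos φ₁ , cos δ − sin φ₁ sin φ₂ ) = atan2(-0.041606, -0.201421) = -2.937897 rad = -168.329°.
λ₂ = λ₁ + Δλ = -25.895°.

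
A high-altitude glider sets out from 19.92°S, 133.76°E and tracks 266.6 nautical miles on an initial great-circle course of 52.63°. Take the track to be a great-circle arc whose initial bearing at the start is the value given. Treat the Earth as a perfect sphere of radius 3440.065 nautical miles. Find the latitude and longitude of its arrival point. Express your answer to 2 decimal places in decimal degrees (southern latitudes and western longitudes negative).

Central angle δ = d/R = 0.077499 rad.
Converting: φ₁ = -0.347670 rad, θ = 0.918567 rad.
Destination latitude: φ₂ = arcsin( sin φ₁ cos δ + cos φ₁ sin δ cos θ ) = arcsin(-0.295505) = -17.19°.
Then Δλ = atan2(0.057848, 0.896318) = 0.064450 rad, from sin θ sin δ cos φ₁ over cos δ − sin φ₁ sin φ₂.
λ₂ = λ₁ + Δλ = 137.45°.

latitude -17.19°, longitude 137.45°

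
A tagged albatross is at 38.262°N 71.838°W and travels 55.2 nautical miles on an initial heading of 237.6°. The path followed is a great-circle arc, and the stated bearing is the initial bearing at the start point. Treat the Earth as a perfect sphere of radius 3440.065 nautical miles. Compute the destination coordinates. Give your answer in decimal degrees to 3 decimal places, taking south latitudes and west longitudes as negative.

Central angle δ = d/R = 0.016046 rad.
Start latitude φ₁ = 0.667798 rad; initial bearing θ = 4.146902 rad.
Destination latitude: φ₂ = arcsin( sin φ₁ cos δ + cos φ₁ sin δ cos θ ) = arcsin(0.612428) = 37.765°.
For the longitude increment, Δλ = atan2( sin θ sin δ cos φ₁, cos δ − sin φ₁ sin φ₂ ) = atan2(-0.010637, 0.620620) = -0.982°.
λ₂ = -71.838° + -0.982° = -72.820°.

latitude 37.765°, longitude -72.820°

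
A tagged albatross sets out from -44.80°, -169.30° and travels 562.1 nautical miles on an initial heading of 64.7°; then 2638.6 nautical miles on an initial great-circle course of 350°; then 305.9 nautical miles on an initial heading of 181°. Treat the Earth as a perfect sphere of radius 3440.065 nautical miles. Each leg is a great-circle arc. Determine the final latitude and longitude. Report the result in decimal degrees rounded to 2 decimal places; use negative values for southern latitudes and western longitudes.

Apply the spherical direct solution leg by leg, carrying full precision between legs.
Leg 1: from (-44.80°, -169.30°), δ = 562.1/3440.065 = 0.163398 rad, θ = 64.7° → φ = -40.23°, λ = -158.19°.
Leg 2: from (-40.23°, -158.19°), δ = 2638.6/3440.065 = 0.767020 rad, θ = 350° → φ = 3.25°, λ = -165.13°.
Leg 3: from (3.25°, -165.13°), δ = 305.9/3440.065 = 0.088923 rad, θ = 181° → φ = -1.84°, λ = -165.21°.

latitude -1.84°, longitude -165.21°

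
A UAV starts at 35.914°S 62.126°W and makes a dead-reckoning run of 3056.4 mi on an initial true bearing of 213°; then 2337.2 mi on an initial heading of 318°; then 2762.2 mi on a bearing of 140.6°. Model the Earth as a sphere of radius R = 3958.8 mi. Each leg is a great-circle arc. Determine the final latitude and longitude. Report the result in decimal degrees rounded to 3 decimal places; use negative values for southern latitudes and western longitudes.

Apply the spherical direct solution leg by leg, carrying full precision between legs.
Leg 1: from (-35.914°, -62.126°), δ = 3056.4/3958.8 = 0.772052 rad, θ = 213° → φ = -63.394°, λ = -120.161°.
Leg 2: from (-63.394°, -120.161°), δ = 2337.2/3958.8 = 0.590381 rad, θ = 318° → φ = -33.882°, λ = -146.820°.
Leg 3: from (-33.882°, -146.820°), δ = 2762.2/3958.8 = 0.697737 rad, θ = 140.6° → φ = -57.073°, λ = -98.209°.

latitude -57.073°, longitude -98.209°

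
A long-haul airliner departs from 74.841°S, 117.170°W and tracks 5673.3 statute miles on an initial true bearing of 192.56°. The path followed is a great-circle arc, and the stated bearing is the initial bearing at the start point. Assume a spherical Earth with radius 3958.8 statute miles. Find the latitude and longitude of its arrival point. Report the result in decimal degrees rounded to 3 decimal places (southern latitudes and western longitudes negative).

Central angle δ = d/R = 1.433086 rad.
With φ₁ = -74.841° = -1.306222 rad and θ = 192.56° = 3.360806 rad:
Applying the spherical law of cosines for sides, sin φ₂ = sin φ₁ cos δ + cos φ₁ sin δ cos θ = -0.385323, so φ₂ = -22.664°.
For the longitude increment, Δλ = atan2( sin θ sin δ cos φ₁, cos δ − sin φ₁ sin φ₂ ) = atan2(-0.056328, -0.234640) = -166.501°.
λ₂ = -117.170° + -166.501° = -283.671°, normalized to (−180°, 180°] → 76.329°.

latitude -22.664°, longitude 76.329°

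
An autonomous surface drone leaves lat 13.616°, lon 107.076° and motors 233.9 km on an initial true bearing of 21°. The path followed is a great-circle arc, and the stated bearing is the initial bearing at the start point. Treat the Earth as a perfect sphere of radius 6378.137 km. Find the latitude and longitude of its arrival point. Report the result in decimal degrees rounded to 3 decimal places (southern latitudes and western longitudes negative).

latitude 15.576°, longitude 107.858°

Angular distance δ = d/R = 233.9 / 6378.137 = 0.036672 rad.
Start latitude φ₁ = 0.237644 rad; initial bearing θ = 0.366519 rad.
Destination latitude: φ₂ = arcsin( sin φ₁ cos δ + cos φ₁ sin δ cos θ ) = arcsin(0.268522) = 15.576°.
Then Δλ = atan2(0.012770, 0.936114) = 0.013641 rad, from sin θ sin δ cos φ₁ over cos δ − sin φ₁ sin φ₂.
λ₂ = 107.076° + 0.782° = 107.858°.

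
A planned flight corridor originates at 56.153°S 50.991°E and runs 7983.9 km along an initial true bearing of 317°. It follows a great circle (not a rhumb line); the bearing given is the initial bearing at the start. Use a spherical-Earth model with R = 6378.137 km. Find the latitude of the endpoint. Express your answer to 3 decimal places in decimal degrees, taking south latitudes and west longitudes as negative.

Angular distance δ = d/R = 7983.9 / 6378.137 = 1.251761 rad.
With φ₁ = -56.153° = -0.980055 rad and θ = 317° = 5.532694 rad:
sin φ₂ = sin φ₁ cos δ + cos φ₁ sin δ cos θ = (-0.830528)(0.313651) + (0.556977)(0.949538)(0.731354) = 0.126296
φ₂ = asin(0.126296) = 0.126634 rad = 7.256°.
Δλ = atan2( sin θ sin δ cos φ₁ , cos δ − sin φ₁ sin φ₂ ) = atan2(-0.360689, 0.418543) = -0.711289 rad = -40.754°.
Hence λ₂ = 50.991° + -40.754° = 10.237°.

latitude 7.256°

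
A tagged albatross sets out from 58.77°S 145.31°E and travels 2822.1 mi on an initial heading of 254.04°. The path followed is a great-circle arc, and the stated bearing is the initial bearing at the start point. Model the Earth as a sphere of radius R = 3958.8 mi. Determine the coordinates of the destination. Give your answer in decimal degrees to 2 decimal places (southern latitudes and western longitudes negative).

latitude -47.74°, longitude 76.08°

Angular distance δ = d/R = 2822.1 / 3958.8 = 0.712868 rad.
With φ₁ = -58.77° = -1.025730 rad and θ = 254.04° = 4.433834 rad:
Destination latitude: φ₂ = arcsin( sin φ₁ cos δ + cos φ₁ sin δ cos θ ) = arcsin(-0.740106) = -47.74°.
For the longitude increment, Δλ = atan2( sin θ sin δ cos φ₁, cos δ − sin φ₁ sin φ₂ ) = atan2(-0.326015, 0.123630) = -69.23°.
λ₂ = 145.31° + -69.23° = 76.08°.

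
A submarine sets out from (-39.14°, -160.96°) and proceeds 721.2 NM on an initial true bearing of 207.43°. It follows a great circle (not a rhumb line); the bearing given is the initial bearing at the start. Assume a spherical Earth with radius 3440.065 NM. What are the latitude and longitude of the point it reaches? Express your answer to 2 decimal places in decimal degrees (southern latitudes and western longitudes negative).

The arc subtends δ = 721.2/3440.065 = 0.209647 rad at the centre.
Converting: φ₁ = -0.683122 rad, θ = 3.620336 rad.
sin φ₂ = sin φ₁ cos δ + cos φ₁ sin δ cos θ = (-0.631217)(0.978104) + (0.775606)(0.208115)(-0.887574) = -0.760664
φ₂ = asin(-0.760664) = -0.864336 rad = -49.52°.
For the longitude increment, Δλ = atan2( sin θ sin δ cos φ₁, cos δ − sin φ₁ sin φ₂ ) = atan2(-0.074358, 0.497960) = -8.49°.
λ₂ = -160.96° + -8.49° = -169.45°.

latitude -49.52°, longitude -169.45°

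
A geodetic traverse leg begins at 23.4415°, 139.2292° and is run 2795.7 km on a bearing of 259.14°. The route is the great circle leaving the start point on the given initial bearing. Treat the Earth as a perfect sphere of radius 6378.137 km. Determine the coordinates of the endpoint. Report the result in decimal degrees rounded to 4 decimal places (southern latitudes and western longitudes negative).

latitude 16.6688°, longitude 113.4371°

δ = 2795.7/6378.137 = 0.438325 rad (25.1142°).
Start latitude φ₁ = 0.409131 rad; initial bearing θ = 4.522846 rad.
Applying the spherical law of cosines for sides, sin φ₂ = sin φ₁ cos δ + cos φ₁ sin δ cos θ = 0.286839, so φ₂ = 16.6688°.
For the longitude increment, Δλ = atan2( sin θ sin δ cos φ₁, cos δ − sin φ₁ sin φ₂ ) = atan2(-0.382421, 0.791356) = -25.7921°.
λ₂ = 139.2292° + -25.7921° = 113.4371°.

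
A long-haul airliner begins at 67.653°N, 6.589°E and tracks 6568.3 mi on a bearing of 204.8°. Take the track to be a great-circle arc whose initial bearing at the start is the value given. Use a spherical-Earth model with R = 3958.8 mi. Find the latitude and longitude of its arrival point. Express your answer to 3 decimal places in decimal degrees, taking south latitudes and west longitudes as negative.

latitude -25.178°, longitude -20.906°

Central angle δ = d/R = 1.659164 rad.
Start latitude φ₁ = 1.180768 rad; initial bearing θ = 3.574434 rad.
sin φ₂ = sin φ₁ cos δ + cos φ₁ sin δ cos θ = (0.924898)(-0.088253) + (0.380215)(0.996098)(-0.907777) = -0.425429
φ₂ = asin(-0.425429) = -0.439436 rad = -25.178°.
For the longitude increment, Δλ = atan2( sin θ sin δ cos φ₁, cos δ − sin φ₁ sin φ₂ ) = atan2(-0.158860, 0.305225) = -27.495°.
λ₂ = λ₁ + Δλ = -20.906°.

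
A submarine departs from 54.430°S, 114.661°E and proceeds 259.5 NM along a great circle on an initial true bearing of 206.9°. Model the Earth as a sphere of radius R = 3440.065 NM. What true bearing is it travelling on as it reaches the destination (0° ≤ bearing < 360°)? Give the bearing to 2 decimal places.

δ = 259.5/3440.065 = 0.075435 rad (4.3221°).
Start latitude φ₁ = -0.949983 rad; initial bearing θ = 3.611086 rad.
Destination latitude: φ₂ = arcsin( sin φ₁ cos δ + cos φ₁ sin δ cos θ ) = arcsin(-0.850187) = -58.232°.
Then Δλ = atan2(-0.019834, 0.305609) = -0.064809 rad, from sin θ sin δ cos φ₁ over cos δ − sin φ₁ sin φ₂.
Hence λ₂ = 114.661° + -3.713° = 110.948°.
The forward bearing on arrival equals the back-azimuth from the destination plus 180°.
Back-azimuth from P₂ (-58.23°, 110.95°) to P₁ (-54.43°, 114.66°), with Δλ' = λ₁ − λ₂ = 3.71°: atan2( sin Δλ' cos φ₁ , cos φ₂ sin φ₁ − sin φ₂ cos φ₁ cos Δλ' ) = 29.99°.
Final bearing = (29.99° + 180°) mod 360° = 209.99°.

final bearing 209.99°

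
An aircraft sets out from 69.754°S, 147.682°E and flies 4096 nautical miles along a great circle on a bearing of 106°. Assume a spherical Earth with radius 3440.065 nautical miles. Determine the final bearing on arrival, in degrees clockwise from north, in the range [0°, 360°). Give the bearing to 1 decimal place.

The arc subtends δ = 4096/3440.065 = 1.190675 rad at the centre.
Converting: φ₁ = -1.217437 rad, θ = 1.850049 rad.
sin φ₂ = sin φ₁ cos δ + cos φ₁ sin δ cos θ = (-0.938215)(0.371033) + (0.346052)(0.928620)(-0.275637) = -0.436685
φ₂ = asin(-0.436685) = -0.451910 rad = -25.893°.
For the longitude increment, Δλ = atan2( sin θ sin δ cos φ₁, cos δ − sin φ₁ sin φ₂ ) = atan2(0.308902, -0.038672) = 97.136°.
λ₂ = 147.682° + 97.136° = 244.818°, normalized to (−180°, 180°] → -115.182°.
The forward bearing on arrival equals the back-azimuth from the destination plus 180°.
Back-azimuth from P₂ (-25.9°, -115.2°) to P₁ (-69.8°, 147.7°), with Δλ' = λ₁ − λ₂ = 262.9°: atan2( sin Δλ' cos φ₁ , cos φ₂ sin φ₁ − sin φ₂ cos φ₁ cos Δλ' ) = 201.7°.
Final bearing = (201.7° + 180°) mod 360° = 21.7°.

final bearing 21.7°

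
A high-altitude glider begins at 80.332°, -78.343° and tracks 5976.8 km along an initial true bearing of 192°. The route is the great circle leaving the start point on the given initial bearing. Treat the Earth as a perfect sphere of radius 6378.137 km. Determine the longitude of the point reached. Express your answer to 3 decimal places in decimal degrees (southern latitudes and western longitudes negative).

longitude -89.165°

δ = 5976.8/6378.137 = 0.937076 rad (53.6905°).
Converting: φ₁ = 1.402058 rad, θ = 3.351032 rad.
Destination latitude: φ₂ = arcsin( sin φ₁ cos δ + cos φ₁ sin δ cos θ ) = arcsin(0.451364) = 26.831°.
Δλ = atan2( sin θ sin δ cos φ₁ , cos δ − sin φ₁ sin φ₂ ) = atan2(-0.028137, 0.147193) = -0.188876 rad = -10.822°.
λ₂ = λ₁ + Δλ = -89.165°.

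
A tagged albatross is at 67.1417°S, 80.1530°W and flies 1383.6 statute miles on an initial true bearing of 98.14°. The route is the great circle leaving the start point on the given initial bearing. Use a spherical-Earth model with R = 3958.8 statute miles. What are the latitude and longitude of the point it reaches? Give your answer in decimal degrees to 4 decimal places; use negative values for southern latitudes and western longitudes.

Angular distance δ = d/R = 1383.6 / 3958.8 = 0.349500 rad.
With φ₁ = -67.1417° = -1.171844 rad and θ = 98.14° = 1.712866 rad:
sin φ₂ = sin φ₁ cos δ + cos φ₁ sin δ cos θ = (-0.921468)(0.939544) + (0.388453)(0.342428)(-0.141592) = -0.884594
φ₂ = asin(-0.884594) = -1.085624 rad = -62.2016°.
Δλ = atan2( sin θ sin δ cos φ₁ , cos δ − sin φ₁ sin φ₂ ) = atan2(0.131677, 0.124418) = 0.813735 rad = 46.6236°.
λ₂ = -80.1530° + 46.6236° = -33.5294°.

latitude -62.2016°, longitude -33.5294°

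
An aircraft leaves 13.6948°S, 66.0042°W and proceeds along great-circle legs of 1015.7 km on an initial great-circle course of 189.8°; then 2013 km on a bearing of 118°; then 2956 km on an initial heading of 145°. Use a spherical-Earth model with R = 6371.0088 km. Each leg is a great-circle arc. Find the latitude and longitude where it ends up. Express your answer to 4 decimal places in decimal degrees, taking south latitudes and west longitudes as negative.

latitude -49.9465°, longitude -25.6889°

Apply the spherical direct solution leg by leg, carrying full precision between legs.
Leg 1: from (-13.6948°, -66.0042°), δ = 1015.7/6371.0088 = 0.159425 rad, θ = 189.8° → φ = -22.6894°, λ = -67.6825°.
Leg 2: from (-22.6894°, -67.6825°), δ = 2013/6371.0088 = 0.315963 rad, θ = 118° → φ = -30.0814°, λ = -49.1971°.
Leg 3: from (-30.0814°, -49.1971°), δ = 2956/6371.0088 = 0.463977 rad, θ = 145° → φ = -49.9465°, λ = -25.6889°.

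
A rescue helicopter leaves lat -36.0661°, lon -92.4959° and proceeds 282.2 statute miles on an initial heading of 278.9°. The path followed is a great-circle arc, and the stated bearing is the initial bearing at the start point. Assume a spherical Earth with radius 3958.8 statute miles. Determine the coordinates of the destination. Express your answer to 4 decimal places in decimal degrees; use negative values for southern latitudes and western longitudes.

latitude -35.3322°, longitude -97.4440°

Angular distance δ = d/R = 282.2 / 3958.8 = 0.071284 rad.
With φ₁ = -36.0661° = -0.629472 rad and θ = 278.9° = 4.867723 rad:
Destination latitude: φ₂ = arcsin( sin φ₁ cos δ + cos φ₁ sin δ cos θ ) = arcsin(-0.578316) = -35.3322°.
For the longitude increment, Δλ = atan2( sin θ sin δ cos φ₁, cos δ − sin φ₁ sin φ₂ ) = atan2(-0.056880, 0.656995) = -4.9481°.
Hence λ₂ = -92.4959° + -4.9481° = -97.4440°.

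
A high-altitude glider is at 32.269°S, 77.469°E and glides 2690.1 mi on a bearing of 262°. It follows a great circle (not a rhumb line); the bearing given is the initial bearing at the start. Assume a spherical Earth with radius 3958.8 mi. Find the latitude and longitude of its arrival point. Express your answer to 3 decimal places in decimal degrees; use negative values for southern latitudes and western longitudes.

latitude -29.292°, longitude 31.945°

The arc subtends δ = 2690.1/3958.8 = 0.679524 rad at the centre.
With φ₁ = -32.269° = -0.563200 rad and θ = 262° = 4.572763 rad:
sin φ₂ = sin φ₁ cos δ + cos φ₁ sin δ cos θ = (-0.533895)(0.777872) + (0.845551)(0.628423)(-0.139173) = -0.489253
φ₂ = asin(-0.489253) = -0.511233 rad = -29.292°.
Δλ = atan2( sin θ sin δ cos φ₁ , cos δ − sin φ₁ sin φ₂ ) = atan2(-0.526192, 0.516662) = -0.794537 rad = -45.524°.
Hence λ₂ = 77.469° + -45.524° = 31.945°.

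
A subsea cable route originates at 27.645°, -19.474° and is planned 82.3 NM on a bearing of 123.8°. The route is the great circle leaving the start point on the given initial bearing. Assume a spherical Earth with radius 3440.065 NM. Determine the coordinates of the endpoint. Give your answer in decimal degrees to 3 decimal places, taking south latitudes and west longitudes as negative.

latitude 26.877°, longitude -18.197°

Central angle δ = d/R = 0.023924 rad.
Converting: φ₁ = 0.482496 rad, θ = 2.160718 rad.
Applying the spherical law of cosines for sides, sin φ₂ = sin φ₁ cos δ + cos φ₁ sin δ cos θ = 0.452071, so φ₂ = 26.877°.
For the longitude increment, Δλ = atan2( sin θ sin δ cos φ₁, cos δ − sin φ₁ sin φ₂ ) = atan2(0.017609, 0.789957) = 1.277°.
λ₂ = -19.474° + 1.277° = -18.197°.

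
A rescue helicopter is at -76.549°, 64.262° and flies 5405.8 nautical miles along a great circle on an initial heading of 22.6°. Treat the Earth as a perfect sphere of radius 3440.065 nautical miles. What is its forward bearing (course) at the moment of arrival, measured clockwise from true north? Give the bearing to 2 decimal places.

The arc subtends δ = 5405.8/3440.065 = 1.571424 rad at the centre.
Converting: φ₁ = -1.336032 rad, θ = 0.394444 rad.
Applying the spherical law of cosines for sides, sin φ₂ = sin φ₁ cos δ + cos φ₁ sin δ cos θ = 0.215362, so φ₂ = 12.437°.
Δλ = atan2( sin θ sin δ cos φ₁ , cos δ − sin φ₁ sin φ₂ ) = atan2(0.089392, 0.208827) = 0.404468 rad = 23.174°.
λ₂ = 64.262° + 23.174° = 87.436°.
The forward bearing on arrival equals the back-azimuth from the destination plus 180°.
Back-azimuth from P₂ (12.44°, 87.44°) to P₁ (-76.55°, 64.26°), with Δλ' = λ₁ − λ₂ = -23.17°: atan2( sin Δλ' cos φ₁ , cos φ₂ sin φ₁ − sin φ₂ cos φ₁ cos Δλ' ) = 185.25°.
Final bearing = (185.25° + 180°) mod 360° = 5.25°.

final bearing 5.25°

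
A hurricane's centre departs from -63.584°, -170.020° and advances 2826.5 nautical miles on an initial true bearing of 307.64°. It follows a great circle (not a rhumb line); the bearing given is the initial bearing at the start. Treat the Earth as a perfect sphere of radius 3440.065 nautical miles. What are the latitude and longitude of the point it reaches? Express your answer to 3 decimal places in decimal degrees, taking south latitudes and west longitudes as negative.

latitude -24.265°, longitude 150.482°

Central angle δ = d/R = 0.821641 rad.
With φ₁ = -63.584° = -1.109750 rad and θ = 307.64° = 5.369331 rad:
sin φ₂ = sin φ₁ cos δ + cos φ₁ sin δ cos θ = (-0.895588)(0.681020) + (0.444885)(0.732265)(0.610698) = -0.410964
φ₂ = asin(-0.410964) = -0.423511 rad = -24.265°.
For the longitude increment, Δλ = atan2( sin θ sin δ cos φ₁, cos δ − sin φ₁ sin φ₂ ) = atan2(-0.257968, 0.312966) = -39.498°.
λ₂ = -170.020° + -39.498° = -209.518°, normalized to (−180°, 180°] → 150.482°.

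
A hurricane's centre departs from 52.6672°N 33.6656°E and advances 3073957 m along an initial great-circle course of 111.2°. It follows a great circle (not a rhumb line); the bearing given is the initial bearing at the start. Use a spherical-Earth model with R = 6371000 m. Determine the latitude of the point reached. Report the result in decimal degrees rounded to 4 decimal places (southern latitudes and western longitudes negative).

latitude 37.0564°

Angular distance δ = d/R = 3073957 / 6371000 = 0.482492 rad.
Converting: φ₁ = 0.919216 rad, θ = 1.940806 rad.
Applying the spherical law of cosines for sides, sin φ₂ = sin φ₁ cos δ + cos φ₁ sin δ cos θ = 0.602601, so φ₂ = 37.0564°.
Δλ = atan2( sin θ sin δ cos φ₁ , cos δ − sin φ₁ sin φ₂ ) = atan2(0.262340, 0.406697) = 0.572887 rad = 32.8240°.
λ₂ = 33.6656° + 32.8240° = 66.4896°.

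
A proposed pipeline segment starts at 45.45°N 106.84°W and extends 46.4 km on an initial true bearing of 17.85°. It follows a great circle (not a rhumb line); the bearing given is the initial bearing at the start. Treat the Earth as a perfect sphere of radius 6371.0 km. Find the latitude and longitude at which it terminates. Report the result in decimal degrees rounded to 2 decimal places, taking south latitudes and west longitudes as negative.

Central angle δ = d/R = 0.007283 rad.
Start latitude φ₁ = 0.793252 rad; initial bearing θ = 0.311541 rad.
Destination latitude: φ₂ = arcsin( sin φ₁ cos δ + cos φ₁ sin δ cos θ ) = arcsin(0.717483) = 45.85°.
For the longitude increment, Δλ = atan2( sin θ sin δ cos φ₁, cos δ − sin φ₁ sin φ₂ ) = atan2(0.001566, 0.488668) = 0.18°.
λ₂ = λ₁ + Δλ = -106.66°.

latitude 45.85°, longitude -106.66°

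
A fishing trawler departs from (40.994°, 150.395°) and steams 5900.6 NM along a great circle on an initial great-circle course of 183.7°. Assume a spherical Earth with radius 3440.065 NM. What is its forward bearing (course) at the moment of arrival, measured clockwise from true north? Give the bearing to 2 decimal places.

final bearing 185.15°

Central angle δ = d/R = 1.715258 rad.
Converting: φ₁ = 0.715480 rad, θ = 3.206170 rad.
sin φ₂ = sin φ₁ cos δ + cos φ₁ sin δ cos θ = (0.655980)(-0.143960) + (0.754778)(0.989584)(-0.997916) = -0.839794
φ₂ = asin(-0.839794) = -0.996904 rad = -57.118°.
For the longitude increment, Δλ = atan2( sin θ sin δ cos φ₁, cos δ − sin φ₁ sin φ₂ ) = atan2(-0.048200, 0.406928) = -6.755°.
Hence λ₂ = 150.395° + -6.755° = 143.640°.
The forward bearing on arrival equals the back-azimuth from the destination plus 180°.
Back-azimuth from P₂ (-57.12°, 143.64°) to P₁ (40.99°, 150.40°), with Δλ' = λ₁ − λ₂ = 6.76°: atan2( sin Δλ' cos φ₁ , cos φ₂ sin φ₁ − sin φ₂ cos φ₁ cos Δλ' ) = 5.15°.
Final bearing = (5.15° + 180°) mod 360° = 185.15°.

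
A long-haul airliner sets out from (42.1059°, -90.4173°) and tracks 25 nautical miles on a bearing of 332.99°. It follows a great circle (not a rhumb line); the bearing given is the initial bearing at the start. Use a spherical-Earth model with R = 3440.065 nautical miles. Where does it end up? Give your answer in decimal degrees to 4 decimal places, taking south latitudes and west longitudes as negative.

Angular distance δ = d/R = 25 / 3440.065 = 0.007267 rad.
Start latitude φ₁ = 0.734887 rad; initial bearing θ = 5.811772 rad.
sin φ₂ = sin φ₁ cos δ + cos φ₁ sin δ cos θ = (0.670503)(0.999974) + (0.741907)(0.007267)(0.890927) = 0.675289
φ₂ = asin(0.675289) = 0.741356 rad = 42.4766°.
For the longitude increment, Δλ = atan2( sin θ sin δ cos φ₁, cos δ − sin φ₁ sin φ₂ ) = atan2(-0.002449, 0.547190) = -0.2564°.
Hence λ₂ = -90.4173° + -0.2564° = -90.6737°.

latitude 42.4766°, longitude -90.6737°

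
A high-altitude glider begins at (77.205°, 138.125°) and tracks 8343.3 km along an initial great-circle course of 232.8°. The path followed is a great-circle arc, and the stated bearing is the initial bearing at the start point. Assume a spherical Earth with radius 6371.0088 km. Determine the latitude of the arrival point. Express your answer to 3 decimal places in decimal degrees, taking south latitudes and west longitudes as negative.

Angular distance δ = d/R = 8343.3 / 6371.0088 = 1.309573 rad.
Converting: φ₁ = 1.347481 rad, θ = 4.063126 rad.
Applying the spherical law of cosines for sides, sin φ₂ = sin φ₁ cos δ + cos φ₁ sin δ cos θ = 0.122496, so φ₂ = 7.036°.
Then Δλ = atan2(-0.170418, 0.138809) = -0.887264 rad, from sin θ sin δ cos φ₁ over cos δ − sin φ₁ sin φ₂.
λ₂ = λ₁ + Δλ = 87.289°.

latitude 7.036°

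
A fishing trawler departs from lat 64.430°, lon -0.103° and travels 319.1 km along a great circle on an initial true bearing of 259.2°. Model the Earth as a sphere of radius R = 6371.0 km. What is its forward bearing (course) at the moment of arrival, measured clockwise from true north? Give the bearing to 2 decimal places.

final bearing 253.46°

The arc subtends δ = 319.1/6371 = 0.050086 rad at the centre.
Converting: φ₁ = 1.124516 rad, θ = 4.523893 rad.
Destination latitude: φ₂ = arcsin( sin φ₁ cos δ + cos φ₁ sin δ cos θ ) = arcsin(0.896878) = 63.751°.
For the longitude increment, Δλ = atan2( sin θ sin δ cos φ₁, cos δ − sin φ₁ sin φ₂ ) = atan2(-0.021226, 0.189709) = -6.384°.
Hence λ₂ = -0.103° + -6.384° = -6.487°.
The forward bearing on arrival equals the back-azimuth from the destination plus 180°.
Back-azimuth from P₂ (63.75°, -6.49°) to P₁ (64.43°, -0.10°), with Δλ' = λ₁ − λ₂ = 6.38°: atan2( sin Δλ' cos φ₁ , cos φ₂ sin φ₁ − sin φ₂ cos φ₁ cos Δλ' ) = 73.46°.
Final bearing = (73.46° + 180°) mod 360° = 253.46°.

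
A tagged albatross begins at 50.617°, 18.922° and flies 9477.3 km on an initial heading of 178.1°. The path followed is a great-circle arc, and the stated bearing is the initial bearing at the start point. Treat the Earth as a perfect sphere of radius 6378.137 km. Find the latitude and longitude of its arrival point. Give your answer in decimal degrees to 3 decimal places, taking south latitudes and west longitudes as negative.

Central angle δ = d/R = 1.485904 rad.
Converting: φ₁ = 0.883433 rad, θ = 3.108431 rad.
Applying the spherical law of cosines for sides, sin φ₂ = sin φ₁ cos δ + cos φ₁ sin δ cos θ = -0.566332, so φ₂ = -34.495°.
For the longitude increment, Δλ = atan2( sin θ sin δ cos φ₁, cos δ − sin φ₁ sin φ₂ ) = atan2(0.020961, 0.522521) = 2.297°.
λ₂ = λ₁ + Δλ = 21.219°.

latitude -34.495°, longitude 21.219°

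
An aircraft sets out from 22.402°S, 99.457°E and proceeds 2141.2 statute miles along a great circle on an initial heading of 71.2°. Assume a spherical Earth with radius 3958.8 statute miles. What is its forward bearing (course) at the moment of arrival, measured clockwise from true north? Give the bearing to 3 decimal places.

final bearing 62.705°

The arc subtends δ = 2141.2/3958.8 = 0.540871 rad at the centre.
Start latitude φ₁ = -0.390989 rad; initial bearing θ = 1.242674 rad.
sin φ₂ = sin φ₁ cos δ + cos φ₁ sin δ cos θ = (-0.381103)(0.857261) + (0.924533)(0.514883)(0.322266) = -0.173297
φ₂ = asin(-0.173297) = -0.174177 rad = -9.980°.
Then Δλ = atan2(0.450630, 0.791216) = 0.517722 rad, from sin θ sin δ cos φ₁ over cos δ − sin φ₁ sin φ₂.
Hence λ₂ = 99.457° + 29.663° = 129.120°.
The forward bearing on arrival equals the back-azimuth from the destination plus 180°.
Back-azimuth from P₂ (-9.980°, 129.120°) to P₁ (-22.402°, 99.457°), with Δλ' = λ₁ − λ₂ = -29.663°: atan2( sin Δλ' cos φ₁ , cos φ₂ sin φ₁ − sin φ₂ cos φ₁ cos Δλ' ) = 242.705°.
Final bearing = (242.705° + 180°) mod 360° = 62.705°.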